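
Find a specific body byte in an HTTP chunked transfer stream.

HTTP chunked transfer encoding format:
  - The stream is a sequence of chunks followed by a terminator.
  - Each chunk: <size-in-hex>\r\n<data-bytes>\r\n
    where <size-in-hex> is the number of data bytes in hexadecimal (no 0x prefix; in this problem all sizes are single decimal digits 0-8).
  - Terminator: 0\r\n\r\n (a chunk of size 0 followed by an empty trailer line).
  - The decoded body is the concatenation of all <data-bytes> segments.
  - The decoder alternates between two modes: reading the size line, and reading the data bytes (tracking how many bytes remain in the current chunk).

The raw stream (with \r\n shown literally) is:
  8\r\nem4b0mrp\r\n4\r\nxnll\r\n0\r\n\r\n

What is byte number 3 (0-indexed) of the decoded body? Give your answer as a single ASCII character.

Chunk 1: stream[0..1]='8' size=0x8=8, data at stream[3..11]='em4b0mrp' -> body[0..8], body so far='em4b0mrp'
Chunk 2: stream[13..14]='4' size=0x4=4, data at stream[16..20]='xnll' -> body[8..12], body so far='em4b0mrpxnll'
Chunk 3: stream[22..23]='0' size=0 (terminator). Final body='em4b0mrpxnll' (12 bytes)
Body byte 3 = 'b'

Answer: b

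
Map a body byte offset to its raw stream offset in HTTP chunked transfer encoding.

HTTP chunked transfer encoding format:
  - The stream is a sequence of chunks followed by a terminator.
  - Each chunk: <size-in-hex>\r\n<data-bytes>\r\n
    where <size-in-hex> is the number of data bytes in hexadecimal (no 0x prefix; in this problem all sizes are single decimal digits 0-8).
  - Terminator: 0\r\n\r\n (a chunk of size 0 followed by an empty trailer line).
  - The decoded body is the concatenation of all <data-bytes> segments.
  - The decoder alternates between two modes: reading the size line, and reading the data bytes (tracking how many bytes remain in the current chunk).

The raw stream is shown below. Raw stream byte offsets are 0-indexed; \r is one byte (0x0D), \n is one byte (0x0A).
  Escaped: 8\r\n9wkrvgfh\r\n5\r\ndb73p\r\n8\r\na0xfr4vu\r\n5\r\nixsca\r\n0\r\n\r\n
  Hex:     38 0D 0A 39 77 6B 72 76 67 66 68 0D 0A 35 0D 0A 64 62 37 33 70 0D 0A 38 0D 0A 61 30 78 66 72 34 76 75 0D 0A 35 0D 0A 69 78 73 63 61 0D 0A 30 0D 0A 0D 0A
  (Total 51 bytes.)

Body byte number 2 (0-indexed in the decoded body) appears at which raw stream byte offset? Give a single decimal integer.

Chunk 1: stream[0..1]='8' size=0x8=8, data at stream[3..11]='9wkrvgfh' -> body[0..8], body so far='9wkrvgfh'
Chunk 2: stream[13..14]='5' size=0x5=5, data at stream[16..21]='db73p' -> body[8..13], body so far='9wkrvgfhdb73p'
Chunk 3: stream[23..24]='8' size=0x8=8, data at stream[26..34]='a0xfr4vu' -> body[13..21], body so far='9wkrvgfhdb73pa0xfr4vu'
Chunk 4: stream[36..37]='5' size=0x5=5, data at stream[39..44]='ixsca' -> body[21..26], body so far='9wkrvgfhdb73pa0xfr4vuixsca'
Chunk 5: stream[46..47]='0' size=0 (terminator). Final body='9wkrvgfhdb73pa0xfr4vuixsca' (26 bytes)
Body byte 2 at stream offset 5

Answer: 5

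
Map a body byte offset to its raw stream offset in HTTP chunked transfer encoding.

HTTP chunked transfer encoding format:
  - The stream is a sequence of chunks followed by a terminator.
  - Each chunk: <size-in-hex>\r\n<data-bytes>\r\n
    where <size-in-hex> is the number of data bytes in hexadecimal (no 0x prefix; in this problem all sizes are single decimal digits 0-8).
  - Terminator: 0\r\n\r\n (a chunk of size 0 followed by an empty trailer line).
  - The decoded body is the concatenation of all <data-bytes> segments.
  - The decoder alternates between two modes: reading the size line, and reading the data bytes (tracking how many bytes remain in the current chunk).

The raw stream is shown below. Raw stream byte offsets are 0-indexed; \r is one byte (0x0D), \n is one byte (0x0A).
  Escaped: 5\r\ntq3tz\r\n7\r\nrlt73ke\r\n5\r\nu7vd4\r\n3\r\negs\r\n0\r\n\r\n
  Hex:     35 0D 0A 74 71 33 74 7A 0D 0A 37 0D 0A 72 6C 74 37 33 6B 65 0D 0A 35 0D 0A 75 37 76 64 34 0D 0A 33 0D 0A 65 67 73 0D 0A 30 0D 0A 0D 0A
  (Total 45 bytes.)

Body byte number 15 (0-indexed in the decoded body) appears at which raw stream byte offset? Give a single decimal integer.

Answer: 28

Derivation:
Chunk 1: stream[0..1]='5' size=0x5=5, data at stream[3..8]='tq3tz' -> body[0..5], body so far='tq3tz'
Chunk 2: stream[10..11]='7' size=0x7=7, data at stream[13..20]='rlt73ke' -> body[5..12], body so far='tq3tzrlt73ke'
Chunk 3: stream[22..23]='5' size=0x5=5, data at stream[25..30]='u7vd4' -> body[12..17], body so far='tq3tzrlt73keu7vd4'
Chunk 4: stream[32..33]='3' size=0x3=3, data at stream[35..38]='egs' -> body[17..20], body so far='tq3tzrlt73keu7vd4egs'
Chunk 5: stream[40..41]='0' size=0 (terminator). Final body='tq3tzrlt73keu7vd4egs' (20 bytes)
Body byte 15 at stream offset 28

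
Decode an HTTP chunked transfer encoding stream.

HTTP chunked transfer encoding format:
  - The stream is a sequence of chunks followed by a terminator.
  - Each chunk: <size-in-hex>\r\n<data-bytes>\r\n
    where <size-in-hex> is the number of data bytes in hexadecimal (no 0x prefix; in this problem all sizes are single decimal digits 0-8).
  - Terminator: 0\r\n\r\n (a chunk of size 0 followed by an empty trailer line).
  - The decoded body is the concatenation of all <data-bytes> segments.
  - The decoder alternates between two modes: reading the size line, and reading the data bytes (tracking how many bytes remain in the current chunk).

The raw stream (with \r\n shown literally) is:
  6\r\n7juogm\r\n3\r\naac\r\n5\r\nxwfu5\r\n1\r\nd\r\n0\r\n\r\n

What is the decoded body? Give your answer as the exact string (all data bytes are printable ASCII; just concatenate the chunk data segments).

Chunk 1: stream[0..1]='6' size=0x6=6, data at stream[3..9]='7juogm' -> body[0..6], body so far='7juogm'
Chunk 2: stream[11..12]='3' size=0x3=3, data at stream[14..17]='aac' -> body[6..9], body so far='7juogmaac'
Chunk 3: stream[19..20]='5' size=0x5=5, data at stream[22..27]='xwfu5' -> body[9..14], body so far='7juogmaacxwfu5'
Chunk 4: stream[29..30]='1' size=0x1=1, data at stream[32..33]='d' -> body[14..15], body so far='7juogmaacxwfu5d'
Chunk 5: stream[35..36]='0' size=0 (terminator). Final body='7juogmaacxwfu5d' (15 bytes)

Answer: 7juogmaacxwfu5d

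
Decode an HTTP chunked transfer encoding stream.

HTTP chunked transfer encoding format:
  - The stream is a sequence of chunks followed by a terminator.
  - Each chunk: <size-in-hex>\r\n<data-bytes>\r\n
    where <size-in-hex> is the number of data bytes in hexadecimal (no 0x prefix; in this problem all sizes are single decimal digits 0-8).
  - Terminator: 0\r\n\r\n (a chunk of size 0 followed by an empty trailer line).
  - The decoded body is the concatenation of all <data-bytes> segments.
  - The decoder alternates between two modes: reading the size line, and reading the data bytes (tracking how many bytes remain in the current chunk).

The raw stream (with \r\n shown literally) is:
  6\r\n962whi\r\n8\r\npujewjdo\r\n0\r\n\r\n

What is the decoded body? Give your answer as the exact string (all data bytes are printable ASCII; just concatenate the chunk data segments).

Chunk 1: stream[0..1]='6' size=0x6=6, data at stream[3..9]='962whi' -> body[0..6], body so far='962whi'
Chunk 2: stream[11..12]='8' size=0x8=8, data at stream[14..22]='pujewjdo' -> body[6..14], body so far='962whipujewjdo'
Chunk 3: stream[24..25]='0' size=0 (terminator). Final body='962whipujewjdo' (14 bytes)

Answer: 962whipujewjdo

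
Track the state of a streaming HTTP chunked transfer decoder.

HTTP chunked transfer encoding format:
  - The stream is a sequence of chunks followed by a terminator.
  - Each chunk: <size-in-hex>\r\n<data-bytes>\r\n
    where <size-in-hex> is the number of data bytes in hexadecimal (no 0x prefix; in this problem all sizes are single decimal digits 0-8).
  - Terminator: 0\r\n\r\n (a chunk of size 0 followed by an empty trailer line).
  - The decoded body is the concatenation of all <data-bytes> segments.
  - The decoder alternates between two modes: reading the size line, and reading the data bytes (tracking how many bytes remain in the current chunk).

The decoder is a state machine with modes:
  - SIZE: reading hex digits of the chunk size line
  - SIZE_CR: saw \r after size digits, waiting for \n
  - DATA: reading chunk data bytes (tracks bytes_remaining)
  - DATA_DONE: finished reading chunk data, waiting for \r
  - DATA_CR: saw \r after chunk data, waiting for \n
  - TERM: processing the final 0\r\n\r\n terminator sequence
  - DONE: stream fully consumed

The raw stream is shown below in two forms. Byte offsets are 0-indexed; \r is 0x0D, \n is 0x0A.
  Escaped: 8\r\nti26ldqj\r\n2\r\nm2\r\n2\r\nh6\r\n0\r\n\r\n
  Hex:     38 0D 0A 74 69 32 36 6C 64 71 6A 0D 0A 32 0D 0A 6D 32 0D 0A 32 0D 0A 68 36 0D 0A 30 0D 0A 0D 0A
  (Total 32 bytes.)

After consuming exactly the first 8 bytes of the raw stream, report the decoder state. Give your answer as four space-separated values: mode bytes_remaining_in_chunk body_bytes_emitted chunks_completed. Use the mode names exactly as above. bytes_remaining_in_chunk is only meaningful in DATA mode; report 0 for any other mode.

Byte 0 = '8': mode=SIZE remaining=0 emitted=0 chunks_done=0
Byte 1 = 0x0D: mode=SIZE_CR remaining=0 emitted=0 chunks_done=0
Byte 2 = 0x0A: mode=DATA remaining=8 emitted=0 chunks_done=0
Byte 3 = 't': mode=DATA remaining=7 emitted=1 chunks_done=0
Byte 4 = 'i': mode=DATA remaining=6 emitted=2 chunks_done=0
Byte 5 = '2': mode=DATA remaining=5 emitted=3 chunks_done=0
Byte 6 = '6': mode=DATA remaining=4 emitted=4 chunks_done=0
Byte 7 = 'l': mode=DATA remaining=3 emitted=5 chunks_done=0

Answer: DATA 3 5 0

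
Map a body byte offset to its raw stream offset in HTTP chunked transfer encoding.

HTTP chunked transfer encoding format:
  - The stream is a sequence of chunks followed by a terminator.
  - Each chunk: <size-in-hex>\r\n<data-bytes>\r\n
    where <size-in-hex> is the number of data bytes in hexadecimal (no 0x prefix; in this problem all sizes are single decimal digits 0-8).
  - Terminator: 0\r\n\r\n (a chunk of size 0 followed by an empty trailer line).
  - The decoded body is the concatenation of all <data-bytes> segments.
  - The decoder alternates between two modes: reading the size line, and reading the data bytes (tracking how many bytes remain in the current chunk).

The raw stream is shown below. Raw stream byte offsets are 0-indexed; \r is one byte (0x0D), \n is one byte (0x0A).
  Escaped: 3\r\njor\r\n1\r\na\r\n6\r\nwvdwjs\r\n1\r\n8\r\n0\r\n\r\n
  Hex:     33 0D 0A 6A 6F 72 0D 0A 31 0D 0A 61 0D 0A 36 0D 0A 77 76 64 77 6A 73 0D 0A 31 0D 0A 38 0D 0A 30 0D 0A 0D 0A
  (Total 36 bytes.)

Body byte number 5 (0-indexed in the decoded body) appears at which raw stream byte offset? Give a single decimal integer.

Answer: 18

Derivation:
Chunk 1: stream[0..1]='3' size=0x3=3, data at stream[3..6]='jor' -> body[0..3], body so far='jor'
Chunk 2: stream[8..9]='1' size=0x1=1, data at stream[11..12]='a' -> body[3..4], body so far='jora'
Chunk 3: stream[14..15]='6' size=0x6=6, data at stream[17..23]='wvdwjs' -> body[4..10], body so far='jorawvdwjs'
Chunk 4: stream[25..26]='1' size=0x1=1, data at stream[28..29]='8' -> body[10..11], body so far='jorawvdwjs8'
Chunk 5: stream[31..32]='0' size=0 (terminator). Final body='jorawvdwjs8' (11 bytes)
Body byte 5 at stream offset 18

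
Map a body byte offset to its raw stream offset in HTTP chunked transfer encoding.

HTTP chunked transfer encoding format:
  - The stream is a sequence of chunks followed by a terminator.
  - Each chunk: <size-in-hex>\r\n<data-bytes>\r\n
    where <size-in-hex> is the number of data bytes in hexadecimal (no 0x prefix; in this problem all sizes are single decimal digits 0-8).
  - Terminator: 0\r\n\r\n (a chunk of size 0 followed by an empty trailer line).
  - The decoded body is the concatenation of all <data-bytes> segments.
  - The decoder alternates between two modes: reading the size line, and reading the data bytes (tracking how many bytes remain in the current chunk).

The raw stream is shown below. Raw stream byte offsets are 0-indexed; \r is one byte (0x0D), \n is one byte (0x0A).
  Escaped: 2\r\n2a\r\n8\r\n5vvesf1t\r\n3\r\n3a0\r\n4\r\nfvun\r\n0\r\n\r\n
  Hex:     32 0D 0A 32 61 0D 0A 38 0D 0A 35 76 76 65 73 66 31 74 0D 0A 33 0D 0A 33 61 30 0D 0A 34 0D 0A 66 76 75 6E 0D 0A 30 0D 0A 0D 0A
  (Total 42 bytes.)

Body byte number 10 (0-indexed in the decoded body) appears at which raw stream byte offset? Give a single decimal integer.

Chunk 1: stream[0..1]='2' size=0x2=2, data at stream[3..5]='2a' -> body[0..2], body so far='2a'
Chunk 2: stream[7..8]='8' size=0x8=8, data at stream[10..18]='5vvesf1t' -> body[2..10], body so far='2a5vvesf1t'
Chunk 3: stream[20..21]='3' size=0x3=3, data at stream[23..26]='3a0' -> body[10..13], body so far='2a5vvesf1t3a0'
Chunk 4: stream[28..29]='4' size=0x4=4, data at stream[31..35]='fvun' -> body[13..17], body so far='2a5vvesf1t3a0fvun'
Chunk 5: stream[37..38]='0' size=0 (terminator). Final body='2a5vvesf1t3a0fvun' (17 bytes)
Body byte 10 at stream offset 23

Answer: 23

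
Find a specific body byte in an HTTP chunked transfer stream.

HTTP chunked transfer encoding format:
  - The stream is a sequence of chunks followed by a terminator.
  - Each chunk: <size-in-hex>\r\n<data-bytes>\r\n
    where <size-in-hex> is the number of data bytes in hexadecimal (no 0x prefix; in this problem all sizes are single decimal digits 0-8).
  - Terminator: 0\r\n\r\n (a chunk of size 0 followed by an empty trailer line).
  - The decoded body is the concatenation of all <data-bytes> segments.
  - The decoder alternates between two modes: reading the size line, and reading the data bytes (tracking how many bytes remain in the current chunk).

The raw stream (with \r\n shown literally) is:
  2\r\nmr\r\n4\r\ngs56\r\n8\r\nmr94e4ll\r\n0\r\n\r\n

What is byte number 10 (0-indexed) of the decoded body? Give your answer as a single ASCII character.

Answer: e

Derivation:
Chunk 1: stream[0..1]='2' size=0x2=2, data at stream[3..5]='mr' -> body[0..2], body so far='mr'
Chunk 2: stream[7..8]='4' size=0x4=4, data at stream[10..14]='gs56' -> body[2..6], body so far='mrgs56'
Chunk 3: stream[16..17]='8' size=0x8=8, data at stream[19..27]='mr94e4ll' -> body[6..14], body so far='mrgs56mr94e4ll'
Chunk 4: stream[29..30]='0' size=0 (terminator). Final body='mrgs56mr94e4ll' (14 bytes)
Body byte 10 = 'e'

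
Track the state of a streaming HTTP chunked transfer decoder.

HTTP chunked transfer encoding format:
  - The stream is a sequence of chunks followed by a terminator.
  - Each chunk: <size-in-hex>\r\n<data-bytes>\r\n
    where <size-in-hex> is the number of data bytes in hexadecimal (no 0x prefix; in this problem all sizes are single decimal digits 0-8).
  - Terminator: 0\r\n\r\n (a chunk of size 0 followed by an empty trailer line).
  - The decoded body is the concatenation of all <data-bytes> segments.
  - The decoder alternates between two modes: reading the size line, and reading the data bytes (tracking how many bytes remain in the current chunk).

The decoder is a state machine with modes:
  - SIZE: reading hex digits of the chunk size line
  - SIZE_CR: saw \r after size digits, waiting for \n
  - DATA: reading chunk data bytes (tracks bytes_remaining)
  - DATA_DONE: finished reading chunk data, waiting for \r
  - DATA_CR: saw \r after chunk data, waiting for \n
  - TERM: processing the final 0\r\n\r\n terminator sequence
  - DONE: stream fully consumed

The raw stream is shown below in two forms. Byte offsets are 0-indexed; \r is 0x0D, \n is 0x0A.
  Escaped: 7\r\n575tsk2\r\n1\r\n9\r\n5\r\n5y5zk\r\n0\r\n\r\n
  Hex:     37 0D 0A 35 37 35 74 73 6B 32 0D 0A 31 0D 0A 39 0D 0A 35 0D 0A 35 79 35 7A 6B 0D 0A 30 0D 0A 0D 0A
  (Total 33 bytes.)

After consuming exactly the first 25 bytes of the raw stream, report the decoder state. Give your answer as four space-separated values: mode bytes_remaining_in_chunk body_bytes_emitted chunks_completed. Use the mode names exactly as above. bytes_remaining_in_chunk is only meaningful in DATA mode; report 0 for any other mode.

Answer: DATA 1 12 2

Derivation:
Byte 0 = '7': mode=SIZE remaining=0 emitted=0 chunks_done=0
Byte 1 = 0x0D: mode=SIZE_CR remaining=0 emitted=0 chunks_done=0
Byte 2 = 0x0A: mode=DATA remaining=7 emitted=0 chunks_done=0
Byte 3 = '5': mode=DATA remaining=6 emitted=1 chunks_done=0
Byte 4 = '7': mode=DATA remaining=5 emitted=2 chunks_done=0
Byte 5 = '5': mode=DATA remaining=4 emitted=3 chunks_done=0
Byte 6 = 't': mode=DATA remaining=3 emitted=4 chunks_done=0
Byte 7 = 's': mode=DATA remaining=2 emitted=5 chunks_done=0
Byte 8 = 'k': mode=DATA remaining=1 emitted=6 chunks_done=0
Byte 9 = '2': mode=DATA_DONE remaining=0 emitted=7 chunks_done=0
Byte 10 = 0x0D: mode=DATA_CR remaining=0 emitted=7 chunks_done=0
Byte 11 = 0x0A: mode=SIZE remaining=0 emitted=7 chunks_done=1
Byte 12 = '1': mode=SIZE remaining=0 emitted=7 chunks_done=1
Byte 13 = 0x0D: mode=SIZE_CR remaining=0 emitted=7 chunks_done=1
Byte 14 = 0x0A: mode=DATA remaining=1 emitted=7 chunks_done=1
Byte 15 = '9': mode=DATA_DONE remaining=0 emitted=8 chunks_done=1
Byte 16 = 0x0D: mode=DATA_CR remaining=0 emitted=8 chunks_done=1
Byte 17 = 0x0A: mode=SIZE remaining=0 emitted=8 chunks_done=2
Byte 18 = '5': mode=SIZE remaining=0 emitted=8 chunks_done=2
Byte 19 = 0x0D: mode=SIZE_CR remaining=0 emitted=8 chunks_done=2
Byte 20 = 0x0A: mode=DATA remaining=5 emitted=8 chunks_done=2
Byte 21 = '5': mode=DATA remaining=4 emitted=9 chunks_done=2
Byte 22 = 'y': mode=DATA remaining=3 emitted=10 chunks_done=2
Byte 23 = '5': mode=DATA remaining=2 emitted=11 chunks_done=2
Byte 24 = 'z': mode=DATA remaining=1 emitted=12 chunks_done=2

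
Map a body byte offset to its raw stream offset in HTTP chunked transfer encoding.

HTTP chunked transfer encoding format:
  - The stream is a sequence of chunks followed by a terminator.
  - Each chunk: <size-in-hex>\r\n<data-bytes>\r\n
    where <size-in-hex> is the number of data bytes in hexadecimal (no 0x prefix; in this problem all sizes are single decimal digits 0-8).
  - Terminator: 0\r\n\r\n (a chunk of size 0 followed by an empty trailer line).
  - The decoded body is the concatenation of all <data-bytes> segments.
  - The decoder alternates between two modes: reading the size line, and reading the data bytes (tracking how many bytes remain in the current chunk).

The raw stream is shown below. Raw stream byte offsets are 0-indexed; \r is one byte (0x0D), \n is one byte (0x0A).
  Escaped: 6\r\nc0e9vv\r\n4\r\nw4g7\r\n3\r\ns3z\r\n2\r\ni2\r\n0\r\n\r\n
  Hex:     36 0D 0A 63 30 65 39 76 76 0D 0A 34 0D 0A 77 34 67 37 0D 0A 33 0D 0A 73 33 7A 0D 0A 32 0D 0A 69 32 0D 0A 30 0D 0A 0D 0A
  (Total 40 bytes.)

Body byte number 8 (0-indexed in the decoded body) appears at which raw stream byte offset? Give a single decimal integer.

Chunk 1: stream[0..1]='6' size=0x6=6, data at stream[3..9]='c0e9vv' -> body[0..6], body so far='c0e9vv'
Chunk 2: stream[11..12]='4' size=0x4=4, data at stream[14..18]='w4g7' -> body[6..10], body so far='c0e9vvw4g7'
Chunk 3: stream[20..21]='3' size=0x3=3, data at stream[23..26]='s3z' -> body[10..13], body so far='c0e9vvw4g7s3z'
Chunk 4: stream[28..29]='2' size=0x2=2, data at stream[31..33]='i2' -> body[13..15], body so far='c0e9vvw4g7s3zi2'
Chunk 5: stream[35..36]='0' size=0 (terminator). Final body='c0e9vvw4g7s3zi2' (15 bytes)
Body byte 8 at stream offset 16

Answer: 16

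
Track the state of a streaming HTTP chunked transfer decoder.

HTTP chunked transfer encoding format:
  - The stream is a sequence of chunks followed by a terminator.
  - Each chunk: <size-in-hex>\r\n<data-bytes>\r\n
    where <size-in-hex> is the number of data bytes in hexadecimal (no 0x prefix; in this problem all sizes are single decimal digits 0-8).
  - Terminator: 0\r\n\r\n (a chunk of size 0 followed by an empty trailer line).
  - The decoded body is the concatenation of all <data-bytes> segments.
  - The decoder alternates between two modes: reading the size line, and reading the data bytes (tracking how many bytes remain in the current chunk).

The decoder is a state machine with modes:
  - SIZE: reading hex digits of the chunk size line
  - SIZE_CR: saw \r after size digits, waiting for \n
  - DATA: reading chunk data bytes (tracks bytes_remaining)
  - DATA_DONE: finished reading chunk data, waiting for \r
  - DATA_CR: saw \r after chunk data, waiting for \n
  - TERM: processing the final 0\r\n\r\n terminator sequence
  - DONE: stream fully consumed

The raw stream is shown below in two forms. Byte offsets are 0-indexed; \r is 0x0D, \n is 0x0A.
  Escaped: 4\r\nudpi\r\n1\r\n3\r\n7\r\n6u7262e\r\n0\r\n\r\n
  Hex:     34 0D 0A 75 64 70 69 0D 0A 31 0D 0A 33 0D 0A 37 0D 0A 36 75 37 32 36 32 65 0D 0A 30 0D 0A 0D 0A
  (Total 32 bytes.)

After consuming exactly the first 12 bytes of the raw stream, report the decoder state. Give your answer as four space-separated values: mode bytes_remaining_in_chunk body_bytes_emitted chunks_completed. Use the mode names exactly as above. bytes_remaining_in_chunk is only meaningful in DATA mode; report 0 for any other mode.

Answer: DATA 1 4 1

Derivation:
Byte 0 = '4': mode=SIZE remaining=0 emitted=0 chunks_done=0
Byte 1 = 0x0D: mode=SIZE_CR remaining=0 emitted=0 chunks_done=0
Byte 2 = 0x0A: mode=DATA remaining=4 emitted=0 chunks_done=0
Byte 3 = 'u': mode=DATA remaining=3 emitted=1 chunks_done=0
Byte 4 = 'd': mode=DATA remaining=2 emitted=2 chunks_done=0
Byte 5 = 'p': mode=DATA remaining=1 emitted=3 chunks_done=0
Byte 6 = 'i': mode=DATA_DONE remaining=0 emitted=4 chunks_done=0
Byte 7 = 0x0D: mode=DATA_CR remaining=0 emitted=4 chunks_done=0
Byte 8 = 0x0A: mode=SIZE remaining=0 emitted=4 chunks_done=1
Byte 9 = '1': mode=SIZE remaining=0 emitted=4 chunks_done=1
Byte 10 = 0x0D: mode=SIZE_CR remaining=0 emitted=4 chunks_done=1
Byte 11 = 0x0A: mode=DATA remaining=1 emitted=4 chunks_done=1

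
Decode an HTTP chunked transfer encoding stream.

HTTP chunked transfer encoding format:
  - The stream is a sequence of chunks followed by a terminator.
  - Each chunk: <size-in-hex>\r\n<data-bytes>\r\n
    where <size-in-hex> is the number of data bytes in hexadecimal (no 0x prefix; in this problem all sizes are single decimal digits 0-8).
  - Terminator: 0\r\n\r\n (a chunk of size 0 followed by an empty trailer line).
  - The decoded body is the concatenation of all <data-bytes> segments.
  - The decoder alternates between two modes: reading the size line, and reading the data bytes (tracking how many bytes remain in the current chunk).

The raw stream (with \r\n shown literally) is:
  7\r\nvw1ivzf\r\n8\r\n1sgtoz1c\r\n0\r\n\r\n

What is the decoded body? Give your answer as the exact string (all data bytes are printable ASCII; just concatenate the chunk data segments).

Answer: vw1ivzf1sgtoz1c

Derivation:
Chunk 1: stream[0..1]='7' size=0x7=7, data at stream[3..10]='vw1ivzf' -> body[0..7], body so far='vw1ivzf'
Chunk 2: stream[12..13]='8' size=0x8=8, data at stream[15..23]='1sgtoz1c' -> body[7..15], body so far='vw1ivzf1sgtoz1c'
Chunk 3: stream[25..26]='0' size=0 (terminator). Final body='vw1ivzf1sgtoz1c' (15 bytes)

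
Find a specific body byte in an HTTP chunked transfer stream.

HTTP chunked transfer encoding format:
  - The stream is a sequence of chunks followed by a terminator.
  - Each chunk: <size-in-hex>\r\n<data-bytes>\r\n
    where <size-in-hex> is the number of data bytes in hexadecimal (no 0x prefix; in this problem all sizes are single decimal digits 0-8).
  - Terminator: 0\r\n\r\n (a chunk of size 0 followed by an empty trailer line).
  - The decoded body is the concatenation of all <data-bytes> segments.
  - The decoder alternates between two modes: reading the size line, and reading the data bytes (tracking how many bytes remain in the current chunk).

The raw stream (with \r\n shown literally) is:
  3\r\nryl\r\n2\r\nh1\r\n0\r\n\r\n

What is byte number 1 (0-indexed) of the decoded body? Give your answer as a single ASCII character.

Chunk 1: stream[0..1]='3' size=0x3=3, data at stream[3..6]='ryl' -> body[0..3], body so far='ryl'
Chunk 2: stream[8..9]='2' size=0x2=2, data at stream[11..13]='h1' -> body[3..5], body so far='rylh1'
Chunk 3: stream[15..16]='0' size=0 (terminator). Final body='rylh1' (5 bytes)
Body byte 1 = 'y'

Answer: y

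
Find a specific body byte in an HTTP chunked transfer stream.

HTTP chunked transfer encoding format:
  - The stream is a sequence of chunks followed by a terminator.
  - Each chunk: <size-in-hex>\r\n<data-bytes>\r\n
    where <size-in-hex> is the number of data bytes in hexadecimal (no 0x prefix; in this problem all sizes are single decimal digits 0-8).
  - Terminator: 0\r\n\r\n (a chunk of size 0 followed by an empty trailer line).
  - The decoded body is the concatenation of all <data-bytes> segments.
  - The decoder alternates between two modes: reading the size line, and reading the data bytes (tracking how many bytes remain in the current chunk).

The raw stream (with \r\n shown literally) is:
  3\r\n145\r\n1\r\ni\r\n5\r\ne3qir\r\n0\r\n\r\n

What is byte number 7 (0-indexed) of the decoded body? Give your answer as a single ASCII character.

Chunk 1: stream[0..1]='3' size=0x3=3, data at stream[3..6]='145' -> body[0..3], body so far='145'
Chunk 2: stream[8..9]='1' size=0x1=1, data at stream[11..12]='i' -> body[3..4], body so far='145i'
Chunk 3: stream[14..15]='5' size=0x5=5, data at stream[17..22]='e3qir' -> body[4..9], body so far='145ie3qir'
Chunk 4: stream[24..25]='0' size=0 (terminator). Final body='145ie3qir' (9 bytes)
Body byte 7 = 'i'

Answer: i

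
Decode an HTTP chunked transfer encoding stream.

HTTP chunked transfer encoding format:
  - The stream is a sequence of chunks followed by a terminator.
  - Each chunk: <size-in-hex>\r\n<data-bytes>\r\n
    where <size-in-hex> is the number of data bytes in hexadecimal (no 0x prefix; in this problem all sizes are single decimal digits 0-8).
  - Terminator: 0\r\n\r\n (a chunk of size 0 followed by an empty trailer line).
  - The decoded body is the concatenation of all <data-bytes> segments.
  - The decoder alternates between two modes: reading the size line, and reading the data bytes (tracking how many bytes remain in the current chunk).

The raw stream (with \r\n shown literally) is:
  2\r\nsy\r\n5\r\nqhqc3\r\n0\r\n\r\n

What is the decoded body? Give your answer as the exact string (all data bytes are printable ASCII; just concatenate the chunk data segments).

Chunk 1: stream[0..1]='2' size=0x2=2, data at stream[3..5]='sy' -> body[0..2], body so far='sy'
Chunk 2: stream[7..8]='5' size=0x5=5, data at stream[10..15]='qhqc3' -> body[2..7], body so far='syqhqc3'
Chunk 3: stream[17..18]='0' size=0 (terminator). Final body='syqhqc3' (7 bytes)

Answer: syqhqc3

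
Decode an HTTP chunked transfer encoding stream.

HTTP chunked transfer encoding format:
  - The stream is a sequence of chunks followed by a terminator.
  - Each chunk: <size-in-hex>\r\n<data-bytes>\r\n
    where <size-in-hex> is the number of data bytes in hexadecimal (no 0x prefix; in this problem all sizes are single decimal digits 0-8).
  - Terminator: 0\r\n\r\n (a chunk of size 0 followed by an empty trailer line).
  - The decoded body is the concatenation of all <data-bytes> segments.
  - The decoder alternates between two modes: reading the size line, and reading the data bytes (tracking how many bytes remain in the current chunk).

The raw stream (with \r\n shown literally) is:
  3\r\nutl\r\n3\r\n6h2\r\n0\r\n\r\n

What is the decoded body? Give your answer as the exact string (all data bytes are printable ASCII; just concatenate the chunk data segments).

Chunk 1: stream[0..1]='3' size=0x3=3, data at stream[3..6]='utl' -> body[0..3], body so far='utl'
Chunk 2: stream[8..9]='3' size=0x3=3, data at stream[11..14]='6h2' -> body[3..6], body so far='utl6h2'
Chunk 3: stream[16..17]='0' size=0 (terminator). Final body='utl6h2' (6 bytes)

Answer: utl6h2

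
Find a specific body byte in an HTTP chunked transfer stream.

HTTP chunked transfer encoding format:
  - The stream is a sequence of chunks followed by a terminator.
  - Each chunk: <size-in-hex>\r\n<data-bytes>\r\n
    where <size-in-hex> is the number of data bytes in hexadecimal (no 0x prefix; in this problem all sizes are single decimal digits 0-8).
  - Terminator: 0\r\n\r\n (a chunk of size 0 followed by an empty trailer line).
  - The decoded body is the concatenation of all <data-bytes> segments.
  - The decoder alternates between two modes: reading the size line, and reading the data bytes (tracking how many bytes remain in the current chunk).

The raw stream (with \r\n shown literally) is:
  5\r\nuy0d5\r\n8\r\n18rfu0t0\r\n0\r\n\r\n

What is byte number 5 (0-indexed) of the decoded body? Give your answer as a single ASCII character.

Chunk 1: stream[0..1]='5' size=0x5=5, data at stream[3..8]='uy0d5' -> body[0..5], body so far='uy0d5'
Chunk 2: stream[10..11]='8' size=0x8=8, data at stream[13..21]='18rfu0t0' -> body[5..13], body so far='uy0d518rfu0t0'
Chunk 3: stream[23..24]='0' size=0 (terminator). Final body='uy0d518rfu0t0' (13 bytes)
Body byte 5 = '1'

Answer: 1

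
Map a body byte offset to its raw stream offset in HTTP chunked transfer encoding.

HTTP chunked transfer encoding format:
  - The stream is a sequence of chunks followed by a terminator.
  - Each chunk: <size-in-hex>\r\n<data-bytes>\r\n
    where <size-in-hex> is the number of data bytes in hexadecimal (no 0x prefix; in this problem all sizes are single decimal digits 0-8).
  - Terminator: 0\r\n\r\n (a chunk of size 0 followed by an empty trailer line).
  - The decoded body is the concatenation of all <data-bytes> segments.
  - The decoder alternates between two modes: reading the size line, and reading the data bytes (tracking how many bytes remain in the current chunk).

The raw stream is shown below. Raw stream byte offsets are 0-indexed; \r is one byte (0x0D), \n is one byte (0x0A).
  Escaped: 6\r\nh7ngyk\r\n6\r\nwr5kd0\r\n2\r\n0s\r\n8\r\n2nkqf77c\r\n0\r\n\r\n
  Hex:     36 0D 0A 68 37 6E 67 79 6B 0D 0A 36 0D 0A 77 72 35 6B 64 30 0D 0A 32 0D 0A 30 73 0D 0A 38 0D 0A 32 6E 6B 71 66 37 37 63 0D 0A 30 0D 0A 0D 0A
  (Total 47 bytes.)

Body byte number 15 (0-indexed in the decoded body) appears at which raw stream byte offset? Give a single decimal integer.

Chunk 1: stream[0..1]='6' size=0x6=6, data at stream[3..9]='h7ngyk' -> body[0..6], body so far='h7ngyk'
Chunk 2: stream[11..12]='6' size=0x6=6, data at stream[14..20]='wr5kd0' -> body[6..12], body so far='h7ngykwr5kd0'
Chunk 3: stream[22..23]='2' size=0x2=2, data at stream[25..27]='0s' -> body[12..14], body so far='h7ngykwr5kd00s'
Chunk 4: stream[29..30]='8' size=0x8=8, data at stream[32..40]='2nkqf77c' -> body[14..22], body so far='h7ngykwr5kd00s2nkqf77c'
Chunk 5: stream[42..43]='0' size=0 (terminator). Final body='h7ngykwr5kd00s2nkqf77c' (22 bytes)
Body byte 15 at stream offset 33

Answer: 33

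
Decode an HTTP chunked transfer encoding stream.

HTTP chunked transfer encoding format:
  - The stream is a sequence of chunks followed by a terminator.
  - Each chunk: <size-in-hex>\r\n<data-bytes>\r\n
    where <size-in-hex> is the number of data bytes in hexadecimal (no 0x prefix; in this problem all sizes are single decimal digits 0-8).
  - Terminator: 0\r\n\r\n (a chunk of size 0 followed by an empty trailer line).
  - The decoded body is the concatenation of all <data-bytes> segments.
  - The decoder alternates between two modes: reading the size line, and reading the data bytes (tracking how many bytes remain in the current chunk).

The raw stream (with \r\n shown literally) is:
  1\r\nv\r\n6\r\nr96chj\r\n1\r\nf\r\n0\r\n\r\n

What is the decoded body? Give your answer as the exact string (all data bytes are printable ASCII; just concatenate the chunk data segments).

Answer: vr96chjf

Derivation:
Chunk 1: stream[0..1]='1' size=0x1=1, data at stream[3..4]='v' -> body[0..1], body so far='v'
Chunk 2: stream[6..7]='6' size=0x6=6, data at stream[9..15]='r96chj' -> body[1..7], body so far='vr96chj'
Chunk 3: stream[17..18]='1' size=0x1=1, data at stream[20..21]='f' -> body[7..8], body so far='vr96chjf'
Chunk 4: stream[23..24]='0' size=0 (terminator). Final body='vr96chjf' (8 bytes)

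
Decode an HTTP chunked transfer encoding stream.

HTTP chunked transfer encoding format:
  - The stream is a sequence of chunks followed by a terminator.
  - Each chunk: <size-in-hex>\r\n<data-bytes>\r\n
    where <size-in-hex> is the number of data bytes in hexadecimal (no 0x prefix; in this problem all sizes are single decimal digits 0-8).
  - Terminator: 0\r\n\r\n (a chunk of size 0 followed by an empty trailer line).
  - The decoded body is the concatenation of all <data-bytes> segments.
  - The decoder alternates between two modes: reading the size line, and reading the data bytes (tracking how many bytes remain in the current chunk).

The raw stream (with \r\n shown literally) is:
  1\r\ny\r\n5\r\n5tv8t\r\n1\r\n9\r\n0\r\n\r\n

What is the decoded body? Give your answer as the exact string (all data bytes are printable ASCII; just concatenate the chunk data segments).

Answer: y5tv8t9

Derivation:
Chunk 1: stream[0..1]='1' size=0x1=1, data at stream[3..4]='y' -> body[0..1], body so far='y'
Chunk 2: stream[6..7]='5' size=0x5=5, data at stream[9..14]='5tv8t' -> body[1..6], body so far='y5tv8t'
Chunk 3: stream[16..17]='1' size=0x1=1, data at stream[19..20]='9' -> body[6..7], body so far='y5tv8t9'
Chunk 4: stream[22..23]='0' size=0 (terminator). Final body='y5tv8t9' (7 bytes)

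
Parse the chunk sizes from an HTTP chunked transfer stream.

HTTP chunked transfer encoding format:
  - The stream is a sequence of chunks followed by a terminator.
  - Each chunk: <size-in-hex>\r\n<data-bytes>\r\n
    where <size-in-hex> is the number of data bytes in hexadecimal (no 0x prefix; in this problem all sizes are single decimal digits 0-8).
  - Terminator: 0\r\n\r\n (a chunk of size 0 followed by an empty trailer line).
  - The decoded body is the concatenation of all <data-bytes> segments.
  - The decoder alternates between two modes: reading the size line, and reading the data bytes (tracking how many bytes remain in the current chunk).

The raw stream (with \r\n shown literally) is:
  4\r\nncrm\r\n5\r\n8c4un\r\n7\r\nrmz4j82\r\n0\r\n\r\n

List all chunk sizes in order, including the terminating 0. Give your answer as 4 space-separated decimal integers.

Chunk 1: stream[0..1]='4' size=0x4=4, data at stream[3..7]='ncrm' -> body[0..4], body so far='ncrm'
Chunk 2: stream[9..10]='5' size=0x5=5, data at stream[12..17]='8c4un' -> body[4..9], body so far='ncrm8c4un'
Chunk 3: stream[19..20]='7' size=0x7=7, data at stream[22..29]='rmz4j82' -> body[9..16], body so far='ncrm8c4unrmz4j82'
Chunk 4: stream[31..32]='0' size=0 (terminator). Final body='ncrm8c4unrmz4j82' (16 bytes)

Answer: 4 5 7 0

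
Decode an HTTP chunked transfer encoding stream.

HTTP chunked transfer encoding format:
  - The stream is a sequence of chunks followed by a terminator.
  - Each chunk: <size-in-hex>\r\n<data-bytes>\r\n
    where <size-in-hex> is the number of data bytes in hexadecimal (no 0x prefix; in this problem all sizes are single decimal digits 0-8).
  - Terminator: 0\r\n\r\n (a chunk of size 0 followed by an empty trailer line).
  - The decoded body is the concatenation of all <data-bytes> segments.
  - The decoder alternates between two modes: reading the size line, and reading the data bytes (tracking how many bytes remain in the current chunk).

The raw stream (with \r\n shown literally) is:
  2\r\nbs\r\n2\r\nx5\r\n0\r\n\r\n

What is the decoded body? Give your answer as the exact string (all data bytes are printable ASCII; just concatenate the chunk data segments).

Chunk 1: stream[0..1]='2' size=0x2=2, data at stream[3..5]='bs' -> body[0..2], body so far='bs'
Chunk 2: stream[7..8]='2' size=0x2=2, data at stream[10..12]='x5' -> body[2..4], body so far='bsx5'
Chunk 3: stream[14..15]='0' size=0 (terminator). Final body='bsx5' (4 bytes)

Answer: bsx5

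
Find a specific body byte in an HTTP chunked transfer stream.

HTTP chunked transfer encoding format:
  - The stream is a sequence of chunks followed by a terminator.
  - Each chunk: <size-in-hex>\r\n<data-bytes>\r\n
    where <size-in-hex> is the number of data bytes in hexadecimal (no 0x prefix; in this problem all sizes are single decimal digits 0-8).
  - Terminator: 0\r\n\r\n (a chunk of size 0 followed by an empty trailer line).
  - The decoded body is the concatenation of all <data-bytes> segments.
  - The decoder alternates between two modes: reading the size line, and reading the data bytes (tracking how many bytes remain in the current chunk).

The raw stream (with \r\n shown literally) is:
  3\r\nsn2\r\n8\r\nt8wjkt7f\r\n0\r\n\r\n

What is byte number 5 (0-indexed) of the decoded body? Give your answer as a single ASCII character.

Chunk 1: stream[0..1]='3' size=0x3=3, data at stream[3..6]='sn2' -> body[0..3], body so far='sn2'
Chunk 2: stream[8..9]='8' size=0x8=8, data at stream[11..19]='t8wjkt7f' -> body[3..11], body so far='sn2t8wjkt7f'
Chunk 3: stream[21..22]='0' size=0 (terminator). Final body='sn2t8wjkt7f' (11 bytes)
Body byte 5 = 'w'

Answer: w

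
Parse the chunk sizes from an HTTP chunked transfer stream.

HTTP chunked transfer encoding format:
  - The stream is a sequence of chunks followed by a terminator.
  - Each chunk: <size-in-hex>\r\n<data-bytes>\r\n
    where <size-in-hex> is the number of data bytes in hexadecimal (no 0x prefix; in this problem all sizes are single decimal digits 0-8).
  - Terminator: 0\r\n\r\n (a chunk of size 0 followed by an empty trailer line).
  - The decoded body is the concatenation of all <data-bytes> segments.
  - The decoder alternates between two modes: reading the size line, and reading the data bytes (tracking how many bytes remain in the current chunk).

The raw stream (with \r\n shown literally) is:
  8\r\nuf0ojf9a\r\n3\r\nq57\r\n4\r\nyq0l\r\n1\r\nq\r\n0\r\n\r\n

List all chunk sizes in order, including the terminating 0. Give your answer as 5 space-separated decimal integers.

Answer: 8 3 4 1 0

Derivation:
Chunk 1: stream[0..1]='8' size=0x8=8, data at stream[3..11]='uf0ojf9a' -> body[0..8], body so far='uf0ojf9a'
Chunk 2: stream[13..14]='3' size=0x3=3, data at stream[16..19]='q57' -> body[8..11], body so far='uf0ojf9aq57'
Chunk 3: stream[21..22]='4' size=0x4=4, data at stream[24..28]='yq0l' -> body[11..15], body so far='uf0ojf9aq57yq0l'
Chunk 4: stream[30..31]='1' size=0x1=1, data at stream[33..34]='q' -> body[15..16], body so far='uf0ojf9aq57yq0lq'
Chunk 5: stream[36..37]='0' size=0 (terminator). Final body='uf0ojf9aq57yq0lq' (16 bytes)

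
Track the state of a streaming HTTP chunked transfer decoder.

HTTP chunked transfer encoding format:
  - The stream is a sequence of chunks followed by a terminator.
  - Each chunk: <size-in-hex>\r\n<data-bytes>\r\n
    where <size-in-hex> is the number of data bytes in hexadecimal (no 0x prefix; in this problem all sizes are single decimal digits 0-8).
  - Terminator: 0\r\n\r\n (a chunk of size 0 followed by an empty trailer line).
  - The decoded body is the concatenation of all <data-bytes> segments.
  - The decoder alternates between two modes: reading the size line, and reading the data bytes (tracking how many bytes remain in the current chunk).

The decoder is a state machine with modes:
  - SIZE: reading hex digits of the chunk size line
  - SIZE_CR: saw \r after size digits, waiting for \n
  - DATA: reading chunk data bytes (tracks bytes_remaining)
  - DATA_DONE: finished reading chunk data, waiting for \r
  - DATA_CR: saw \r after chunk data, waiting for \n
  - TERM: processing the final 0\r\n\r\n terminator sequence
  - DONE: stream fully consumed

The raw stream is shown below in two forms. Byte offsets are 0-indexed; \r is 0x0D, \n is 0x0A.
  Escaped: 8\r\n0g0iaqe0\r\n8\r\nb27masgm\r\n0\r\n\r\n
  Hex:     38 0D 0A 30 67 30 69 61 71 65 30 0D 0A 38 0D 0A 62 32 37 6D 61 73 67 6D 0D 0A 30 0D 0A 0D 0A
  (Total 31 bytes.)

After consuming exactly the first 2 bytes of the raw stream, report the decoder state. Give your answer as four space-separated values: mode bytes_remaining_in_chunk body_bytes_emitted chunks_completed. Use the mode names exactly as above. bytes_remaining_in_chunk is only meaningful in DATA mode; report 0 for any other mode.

Byte 0 = '8': mode=SIZE remaining=0 emitted=0 chunks_done=0
Byte 1 = 0x0D: mode=SIZE_CR remaining=0 emitted=0 chunks_done=0

Answer: SIZE_CR 0 0 0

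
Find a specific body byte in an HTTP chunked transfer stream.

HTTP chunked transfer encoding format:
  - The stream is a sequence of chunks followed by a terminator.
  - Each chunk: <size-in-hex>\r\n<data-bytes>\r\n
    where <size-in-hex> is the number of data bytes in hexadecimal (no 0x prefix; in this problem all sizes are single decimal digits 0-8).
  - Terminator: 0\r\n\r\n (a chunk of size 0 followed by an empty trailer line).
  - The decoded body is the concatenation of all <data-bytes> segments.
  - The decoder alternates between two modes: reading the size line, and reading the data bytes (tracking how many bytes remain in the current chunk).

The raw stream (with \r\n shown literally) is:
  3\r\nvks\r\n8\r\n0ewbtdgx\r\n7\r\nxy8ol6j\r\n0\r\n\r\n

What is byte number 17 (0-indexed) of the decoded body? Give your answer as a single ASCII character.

Answer: j

Derivation:
Chunk 1: stream[0..1]='3' size=0x3=3, data at stream[3..6]='vks' -> body[0..3], body so far='vks'
Chunk 2: stream[8..9]='8' size=0x8=8, data at stream[11..19]='0ewbtdgx' -> body[3..11], body so far='vks0ewbtdgx'
Chunk 3: stream[21..22]='7' size=0x7=7, data at stream[24..31]='xy8ol6j' -> body[11..18], body so far='vks0ewbtdgxxy8ol6j'
Chunk 4: stream[33..34]='0' size=0 (terminator). Final body='vks0ewbtdgxxy8ol6j' (18 bytes)
Body byte 17 = 'j'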